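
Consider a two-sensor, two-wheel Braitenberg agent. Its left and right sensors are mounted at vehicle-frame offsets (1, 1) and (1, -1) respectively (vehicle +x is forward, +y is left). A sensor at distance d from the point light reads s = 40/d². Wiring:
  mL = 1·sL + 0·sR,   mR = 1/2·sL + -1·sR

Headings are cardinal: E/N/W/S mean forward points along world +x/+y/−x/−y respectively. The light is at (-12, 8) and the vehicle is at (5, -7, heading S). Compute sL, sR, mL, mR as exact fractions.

left sensor world pos  = (6, -8); dL² = 580
right sensor world pos = (4, -8); dR² = 512
sL = 40/580 = 2/29
sR = 40/512 = 5/64
mL = 1·sL + 0·sR = 2/29
mR = 1/2·sL + -1·sR = -81/1856

2/29 5/64 2/29 -81/1856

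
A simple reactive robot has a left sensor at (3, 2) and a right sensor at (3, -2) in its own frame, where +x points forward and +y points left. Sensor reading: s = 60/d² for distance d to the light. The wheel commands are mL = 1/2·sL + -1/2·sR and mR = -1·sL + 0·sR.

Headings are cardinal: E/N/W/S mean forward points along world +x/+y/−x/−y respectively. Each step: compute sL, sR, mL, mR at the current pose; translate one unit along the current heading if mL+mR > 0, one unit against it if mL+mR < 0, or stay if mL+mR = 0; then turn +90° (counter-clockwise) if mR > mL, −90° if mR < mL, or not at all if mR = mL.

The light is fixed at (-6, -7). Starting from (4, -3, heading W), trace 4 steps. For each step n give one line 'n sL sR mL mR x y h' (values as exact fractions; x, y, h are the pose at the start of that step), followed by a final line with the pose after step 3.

0 60/53 12/17 192/901 -60/53 4 -3 W
1 6/13 30/109 132/1417 -6/13 5 -3 N
2 60/221 60/197 -720/43537 -60/221 5 -4 E
3 5/12 15/16 -25/96 -5/12 4 -4 S
final 4 -3 W

n=0: pose=(4,-3,W); sL=60/53, sR=12/17; mL=192/901, mR=-60/53; mL+mR=-828/901 → advance -1; mR−mL=-1212/901 → turn -1·90°
n=1: pose=(5,-3,N); sL=6/13, sR=30/109; mL=132/1417, mR=-6/13; mL+mR=-522/1417 → advance -1; mR−mL=-786/1417 → turn -1·90°
n=2: pose=(5,-4,E); sL=60/221, sR=60/197; mL=-720/43537, mR=-60/221; mL+mR=-12540/43537 → advance -1; mR−mL=-11100/43537 → turn -1·90°
n=3: pose=(4,-4,S); sL=5/12, sR=15/16; mL=-25/96, mR=-5/12; mL+mR=-65/96 → advance -1; mR−mL=-5/32 → turn -1·90°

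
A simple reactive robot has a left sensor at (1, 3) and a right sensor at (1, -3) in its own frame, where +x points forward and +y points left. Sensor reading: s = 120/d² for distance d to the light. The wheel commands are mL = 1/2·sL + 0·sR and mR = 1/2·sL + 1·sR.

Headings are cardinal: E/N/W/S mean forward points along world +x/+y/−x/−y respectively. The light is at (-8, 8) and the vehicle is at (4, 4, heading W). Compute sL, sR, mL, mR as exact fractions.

12/17 60/61 6/17 1386/1037

left sensor world pos  = (3, 1); dL² = 170
right sensor world pos = (3, 7); dR² = 122
sL = 120/170 = 12/17
sR = 120/122 = 60/61
mL = 1/2·sL + 0·sR = 6/17
mR = 1/2·sL + 1·sR = 1386/1037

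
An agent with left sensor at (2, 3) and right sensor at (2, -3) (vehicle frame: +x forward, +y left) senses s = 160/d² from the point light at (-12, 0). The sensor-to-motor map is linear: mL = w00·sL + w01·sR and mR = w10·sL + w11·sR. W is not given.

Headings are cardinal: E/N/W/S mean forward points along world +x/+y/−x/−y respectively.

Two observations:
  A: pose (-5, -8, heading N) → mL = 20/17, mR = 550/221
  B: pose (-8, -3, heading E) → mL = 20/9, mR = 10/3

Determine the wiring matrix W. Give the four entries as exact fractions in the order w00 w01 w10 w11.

0 1 1 -1/2

obs A: pose=(-5,-8,N) → sL=40/13, sR=20/17, mL=20/17, mR=550/221
obs B: pose=(-8,-3,E) → sL=40/9, sR=20/9, mL=20/9, mR=10/3
sensor matrix S = [[40/13, 20/17], [40/9, 20/9]]; det S = 3200/1989
solve [mL_A; mL_B] = S·[w00; w01] and [mR_A; mR_B] = S·[w10; w11]:
  w00 = 0, w01 = 1, w10 = 1, w11 = -1/2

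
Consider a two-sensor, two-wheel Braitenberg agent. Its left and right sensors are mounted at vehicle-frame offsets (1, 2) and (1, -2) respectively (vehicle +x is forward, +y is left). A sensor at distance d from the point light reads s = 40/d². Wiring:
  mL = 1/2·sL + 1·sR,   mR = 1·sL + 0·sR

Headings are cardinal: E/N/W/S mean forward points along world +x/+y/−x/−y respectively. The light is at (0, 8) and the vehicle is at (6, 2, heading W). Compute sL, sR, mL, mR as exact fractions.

40/89 40/41 4380/3649 40/89

left sensor world pos  = (5, 0); dL² = 89
right sensor world pos = (5, 4); dR² = 41
sL = 40/89 = 40/89
sR = 40/41 = 40/41
mL = 1/2·sL + 1·sR = 4380/3649
mR = 1·sL + 0·sR = 40/89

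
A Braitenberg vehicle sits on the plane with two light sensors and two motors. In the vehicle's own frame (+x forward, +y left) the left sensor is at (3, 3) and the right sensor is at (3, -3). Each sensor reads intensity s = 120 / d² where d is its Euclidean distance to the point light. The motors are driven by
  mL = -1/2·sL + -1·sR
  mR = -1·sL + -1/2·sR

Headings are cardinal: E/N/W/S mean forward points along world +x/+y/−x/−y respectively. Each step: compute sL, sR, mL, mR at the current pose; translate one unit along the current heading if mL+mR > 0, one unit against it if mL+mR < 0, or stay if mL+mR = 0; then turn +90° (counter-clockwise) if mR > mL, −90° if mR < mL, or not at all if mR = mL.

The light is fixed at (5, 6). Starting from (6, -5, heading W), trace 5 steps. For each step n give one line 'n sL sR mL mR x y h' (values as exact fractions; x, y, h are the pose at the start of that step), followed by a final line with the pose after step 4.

0 3/5 30/17 -351/170 -126/85 6 -5 W
1 120/221 120/197 -38340/43537 -36900/43537 7 -5 S
2 60/37 60/97 -5130/3589 -6930/3589 7 -4 E
3 24/37 120/173 -6516/6401 -6372/6401 6 -4 S
4 30/13 3/4 -99/52 -279/104 6 -3 E
final 5 -3 S

n=0: pose=(6,-5,W); sL=3/5, sR=30/17; mL=-351/170, mR=-126/85; mL+mR=-603/170 → advance -1; mR−mL=99/170 → turn +1·90°
n=1: pose=(7,-5,S); sL=120/221, sR=120/197; mL=-38340/43537, mR=-36900/43537; mL+mR=-75240/43537 → advance -1; mR−mL=1440/43537 → turn +1·90°
n=2: pose=(7,-4,E); sL=60/37, sR=60/97; mL=-5130/3589, mR=-6930/3589; mL+mR=-12060/3589 → advance -1; mR−mL=-1800/3589 → turn -1·90°
n=3: pose=(6,-4,S); sL=24/37, sR=120/173; mL=-6516/6401, mR=-6372/6401; mL+mR=-12888/6401 → advance -1; mR−mL=144/6401 → turn +1·90°
n=4: pose=(6,-3,E); sL=30/13, sR=3/4; mL=-99/52, mR=-279/104; mL+mR=-477/104 → advance -1; mR−mL=-81/104 → turn -1·90°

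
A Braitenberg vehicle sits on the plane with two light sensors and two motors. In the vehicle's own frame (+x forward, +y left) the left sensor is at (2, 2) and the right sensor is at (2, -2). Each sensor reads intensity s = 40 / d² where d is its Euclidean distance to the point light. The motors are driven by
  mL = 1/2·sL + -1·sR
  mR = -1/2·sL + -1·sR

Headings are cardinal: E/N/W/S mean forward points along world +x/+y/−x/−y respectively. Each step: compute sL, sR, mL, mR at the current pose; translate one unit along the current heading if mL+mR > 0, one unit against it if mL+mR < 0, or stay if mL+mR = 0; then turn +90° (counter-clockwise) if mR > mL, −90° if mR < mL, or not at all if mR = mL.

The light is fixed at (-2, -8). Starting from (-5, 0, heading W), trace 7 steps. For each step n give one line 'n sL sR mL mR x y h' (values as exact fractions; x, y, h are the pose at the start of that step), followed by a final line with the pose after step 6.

n=0: pose=(-5,0,W); sL=40/61, sR=8/25; mL=12/1525, mR=-988/1525; mL+mR=-16/25 → advance -1; mR−mL=-40/61 → turn -1·90°
n=1: pose=(-4,0,N); sL=10/29, sR=2/5; mL=-33/145, mR=-83/145; mL+mR=-4/5 → advance -1; mR−mL=-10/29 → turn -1·90°
n=2: pose=(-4,-1,E); sL=40/81, sR=8/5; mL=-548/405, mR=-748/405; mL+mR=-16/5 → advance -1; mR−mL=-40/81 → turn -1·90°
n=3: pose=(-5,-1,S); sL=20/13, sR=4/5; mL=-2/65, mR=-102/65; mL+mR=-8/5 → advance -1; mR−mL=-20/13 → turn -1·90°
n=4: pose=(-5,0,W); sL=40/61, sR=8/25; mL=12/1525, mR=-988/1525; mL+mR=-16/25 → advance -1; mR−mL=-40/61 → turn -1·90°
n=5: pose=(-4,0,N); sL=10/29, sR=2/5; mL=-33/145, mR=-83/145; mL+mR=-4/5 → advance -1; mR−mL=-10/29 → turn -1·90°
n=6: pose=(-4,-1,E); sL=40/81, sR=8/5; mL=-548/405, mR=-748/405; mL+mR=-16/5 → advance -1; mR−mL=-40/81 → turn -1·90°

0 40/61 8/25 12/1525 -988/1525 -5 0 W
1 10/29 2/5 -33/145 -83/145 -4 0 N
2 40/81 8/5 -548/405 -748/405 -4 -1 E
3 20/13 4/5 -2/65 -102/65 -5 -1 S
4 40/61 8/25 12/1525 -988/1525 -5 0 W
5 10/29 2/5 -33/145 -83/145 -4 0 N
6 40/81 8/5 -548/405 -748/405 -4 -1 E
final -5 -1 S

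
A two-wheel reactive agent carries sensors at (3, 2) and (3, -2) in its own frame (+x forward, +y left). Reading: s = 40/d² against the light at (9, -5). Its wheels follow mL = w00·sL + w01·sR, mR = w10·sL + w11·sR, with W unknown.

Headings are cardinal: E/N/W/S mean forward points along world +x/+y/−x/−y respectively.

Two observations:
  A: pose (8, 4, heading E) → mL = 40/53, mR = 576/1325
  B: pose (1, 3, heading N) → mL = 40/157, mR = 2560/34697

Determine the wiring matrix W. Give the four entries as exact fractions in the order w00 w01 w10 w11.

0 1 -1 1

obs A: pose=(8,4,E) → sL=8/25, sR=40/53, mL=40/53, mR=576/1325
obs B: pose=(1,3,N) → sL=40/221, sR=40/157, mL=40/157, mR=2560/34697
sensor matrix S = [[8/25, 40/53], [40/221, 40/157]]; det S = -506368/9194705
solve [mL_A; mL_B] = S·[w00; w01] and [mR_A; mR_B] = S·[w10; w11]:
  w00 = 0, w01 = 1, w10 = -1, w11 = 1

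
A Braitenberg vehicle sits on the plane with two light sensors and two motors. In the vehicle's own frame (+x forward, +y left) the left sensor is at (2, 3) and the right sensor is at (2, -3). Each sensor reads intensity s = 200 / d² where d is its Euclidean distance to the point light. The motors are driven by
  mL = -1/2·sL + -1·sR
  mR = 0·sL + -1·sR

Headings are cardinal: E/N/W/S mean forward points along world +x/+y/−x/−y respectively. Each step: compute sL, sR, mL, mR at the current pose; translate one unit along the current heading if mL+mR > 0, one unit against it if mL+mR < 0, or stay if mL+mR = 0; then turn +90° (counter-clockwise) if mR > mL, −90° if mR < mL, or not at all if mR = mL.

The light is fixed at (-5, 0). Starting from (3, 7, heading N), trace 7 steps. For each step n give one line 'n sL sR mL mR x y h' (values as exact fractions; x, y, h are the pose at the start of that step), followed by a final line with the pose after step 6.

n=0: pose=(3,7,N); sL=100/53, sR=100/101; mL=-10350/5353, mR=-100/101; mL+mR=-15650/5353 → advance -1; mR−mL=50/53 → turn +1·90°
n=1: pose=(3,6,W); sL=40/9, sR=200/117; mL=-460/117, mR=-200/117; mL+mR=-220/39 → advance -1; mR−mL=20/9 → turn +1·90°
n=2: pose=(4,6,S); sL=5/4, sR=50/13; mL=-465/104, mR=-50/13; mL+mR=-865/104 → advance -1; mR−mL=5/8 → turn +1·90°
n=3: pose=(4,7,E); sL=200/221, sR=200/137; mL=-57900/30277, mR=-200/137; mL+mR=-102100/30277 → advance -1; mR−mL=100/221 → turn +1·90°
n=4: pose=(3,7,N); sL=100/53, sR=100/101; mL=-10350/5353, mR=-100/101; mL+mR=-15650/5353 → advance -1; mR−mL=50/53 → turn +1·90°
n=5: pose=(3,6,W); sL=40/9, sR=200/117; mL=-460/117, mR=-200/117; mL+mR=-220/39 → advance -1; mR−mL=20/9 → turn +1·90°
n=6: pose=(4,6,S); sL=5/4, sR=50/13; mL=-465/104, mR=-50/13; mL+mR=-865/104 → advance -1; mR−mL=5/8 → turn +1·90°

0 100/53 100/101 -10350/5353 -100/101 3 7 N
1 40/9 200/117 -460/117 -200/117 3 6 W
2 5/4 50/13 -465/104 -50/13 4 6 S
3 200/221 200/137 -57900/30277 -200/137 4 7 E
4 100/53 100/101 -10350/5353 -100/101 3 7 N
5 40/9 200/117 -460/117 -200/117 3 6 W
6 5/4 50/13 -465/104 -50/13 4 6 S
final 4 7 E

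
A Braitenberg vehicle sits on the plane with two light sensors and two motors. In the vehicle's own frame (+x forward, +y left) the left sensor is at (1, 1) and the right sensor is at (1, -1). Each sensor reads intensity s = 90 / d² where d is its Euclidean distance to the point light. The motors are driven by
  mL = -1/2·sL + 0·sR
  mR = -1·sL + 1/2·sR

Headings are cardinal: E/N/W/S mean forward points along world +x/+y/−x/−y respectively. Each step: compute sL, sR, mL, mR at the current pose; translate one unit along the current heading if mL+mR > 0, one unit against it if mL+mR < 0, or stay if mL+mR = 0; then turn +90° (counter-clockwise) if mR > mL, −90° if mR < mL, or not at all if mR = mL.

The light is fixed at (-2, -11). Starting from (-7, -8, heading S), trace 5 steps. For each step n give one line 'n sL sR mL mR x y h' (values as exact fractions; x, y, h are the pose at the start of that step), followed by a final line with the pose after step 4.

n=0: pose=(-7,-8,S); sL=9/2, sR=9/4; mL=-9/4, mR=-27/8; mL+mR=-45/8 → advance -1; mR−mL=-9/8 → turn -1·90°
n=1: pose=(-7,-7,W); sL=2, sR=90/61; mL=-1, mR=-77/61; mL+mR=-138/61 → advance -1; mR−mL=-16/61 → turn -1·90°
n=2: pose=(-6,-7,N); sL=9/5, sR=45/17; mL=-9/10, mR=-81/170; mL+mR=-117/85 → advance -1; mR−mL=36/85 → turn +1·90°
n=3: pose=(-6,-8,W); sL=90/29, sR=90/41; mL=-45/29, mR=-2385/1189; mL+mR=-4230/1189 → advance -1; mR−mL=-540/1189 → turn -1·90°
n=4: pose=(-5,-8,N); sL=45/16, sR=9/2; mL=-45/32, mR=-9/16; mL+mR=-63/32 → advance -1; mR−mL=27/32 → turn +1·90°

0 9/2 9/4 -9/4 -27/8 -7 -8 S
1 2 90/61 -1 -77/61 -7 -7 W
2 9/5 45/17 -9/10 -81/170 -6 -7 N
3 90/29 90/41 -45/29 -2385/1189 -6 -8 W
4 45/16 9/2 -45/32 -9/16 -5 -8 N
final -5 -9 W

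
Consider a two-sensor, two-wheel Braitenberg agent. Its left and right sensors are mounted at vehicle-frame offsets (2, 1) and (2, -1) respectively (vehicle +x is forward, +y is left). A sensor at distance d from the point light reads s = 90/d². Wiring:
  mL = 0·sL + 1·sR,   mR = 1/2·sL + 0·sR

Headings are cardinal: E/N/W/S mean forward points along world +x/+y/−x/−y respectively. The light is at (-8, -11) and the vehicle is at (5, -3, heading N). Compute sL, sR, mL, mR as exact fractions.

45/122 45/148 45/148 45/244

left sensor world pos  = (4, -1); dL² = 244
right sensor world pos = (6, -1); dR² = 296
sL = 90/244 = 45/122
sR = 90/296 = 45/148
mL = 0·sL + 1·sR = 45/148
mR = 1/2·sL + 0·sR = 45/244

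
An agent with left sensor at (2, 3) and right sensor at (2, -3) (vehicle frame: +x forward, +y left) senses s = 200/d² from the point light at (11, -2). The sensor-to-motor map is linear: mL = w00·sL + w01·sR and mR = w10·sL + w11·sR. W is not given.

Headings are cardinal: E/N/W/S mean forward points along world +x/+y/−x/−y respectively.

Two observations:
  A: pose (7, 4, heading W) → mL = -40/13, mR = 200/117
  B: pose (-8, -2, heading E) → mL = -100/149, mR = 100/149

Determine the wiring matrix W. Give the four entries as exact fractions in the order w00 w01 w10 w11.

obs A: pose=(7,4,W) → sL=40/9, sR=200/117, mL=-40/13, mR=200/117
obs B: pose=(-8,-2,E) → sL=100/149, sR=100/149, mL=-100/149, mR=100/149
sensor matrix S = [[40/9, 200/117], [100/149, 100/149]]; det S = 32000/17433
solve [mL_A; mL_B] = S·[w00; w01] and [mR_A; mR_B] = S·[w10; w11]:
  w00 = -1/2, w01 = -1/2, w10 = 0, w11 = 1

-1/2 -1/2 0 1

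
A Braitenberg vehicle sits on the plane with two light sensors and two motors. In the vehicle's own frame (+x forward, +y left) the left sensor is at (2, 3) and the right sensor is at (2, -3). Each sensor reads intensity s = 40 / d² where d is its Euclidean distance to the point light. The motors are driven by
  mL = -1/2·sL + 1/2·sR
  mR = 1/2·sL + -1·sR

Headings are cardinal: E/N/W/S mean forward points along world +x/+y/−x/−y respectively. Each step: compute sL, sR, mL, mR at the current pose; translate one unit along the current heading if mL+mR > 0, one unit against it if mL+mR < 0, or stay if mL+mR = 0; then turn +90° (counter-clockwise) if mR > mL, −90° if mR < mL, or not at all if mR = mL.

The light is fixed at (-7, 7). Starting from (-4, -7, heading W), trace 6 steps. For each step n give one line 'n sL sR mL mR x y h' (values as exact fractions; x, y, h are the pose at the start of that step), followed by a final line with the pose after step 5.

n=0: pose=(-4,-7,W); sL=4/29, sR=20/61; mL=168/1769, mR=-458/1769; mL+mR=-10/61 → advance -1; mR−mL=-626/1769 → turn -1·90°
n=1: pose=(-3,-7,N); sL=8/29, sR=40/193; mL=-192/5597, mR=-388/5597; mL+mR=-20/193 → advance -1; mR−mL=-196/5597 → turn -1·90°
n=2: pose=(-3,-8,E); sL=2/9, sR=1/9; mL=-1/18, mR=0; mL+mR=-1/18 → advance -1; mR−mL=1/18 → turn +1·90°
n=3: pose=(-4,-8,N); sL=40/169, sR=8/41; mL=-144/6929, mR=-532/6929; mL+mR=-4/41 → advance -1; mR−mL=-388/6929 → turn -1·90°
n=4: pose=(-4,-9,E); sL=20/97, sR=20/193; mL=-960/18721, mR=-10/18721; mL+mR=-10/193 → advance -1; mR−mL=950/18721 → turn +1·90°
n=5: pose=(-5,-9,N); sL=40/197, sR=40/221; mL=-480/43537, mR=-3460/43537; mL+mR=-20/221 → advance -1; mR−mL=-2980/43537 → turn -1·90°

0 4/29 20/61 168/1769 -458/1769 -4 -7 W
1 8/29 40/193 -192/5597 -388/5597 -3 -7 N
2 2/9 1/9 -1/18 0 -3 -8 E
3 40/169 8/41 -144/6929 -532/6929 -4 -8 N
4 20/97 20/193 -960/18721 -10/18721 -4 -9 E
5 40/197 40/221 -480/43537 -3460/43537 -5 -9 N
final -5 -10 E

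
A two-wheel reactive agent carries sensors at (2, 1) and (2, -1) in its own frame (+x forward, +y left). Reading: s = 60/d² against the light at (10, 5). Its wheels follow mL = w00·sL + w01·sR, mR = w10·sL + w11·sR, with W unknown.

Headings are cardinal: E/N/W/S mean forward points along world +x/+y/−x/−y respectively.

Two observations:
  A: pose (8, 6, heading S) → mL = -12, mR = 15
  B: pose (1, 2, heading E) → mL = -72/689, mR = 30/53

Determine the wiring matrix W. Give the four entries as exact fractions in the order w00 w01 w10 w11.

-1/2 1/2 1/2 0

obs A: pose=(8,6,S) → sL=30, sR=6, mL=-12, mR=15
obs B: pose=(1,2,E) → sL=60/53, sR=12/13, mL=-72/689, mR=30/53
sensor matrix S = [[30, 6], [60/53, 12/13]]; det S = 14400/689
solve [mL_A; mL_B] = S·[w00; w01] and [mR_A; mR_B] = S·[w10; w11]:
  w00 = -1/2, w01 = 1/2, w10 = 1/2, w11 = 0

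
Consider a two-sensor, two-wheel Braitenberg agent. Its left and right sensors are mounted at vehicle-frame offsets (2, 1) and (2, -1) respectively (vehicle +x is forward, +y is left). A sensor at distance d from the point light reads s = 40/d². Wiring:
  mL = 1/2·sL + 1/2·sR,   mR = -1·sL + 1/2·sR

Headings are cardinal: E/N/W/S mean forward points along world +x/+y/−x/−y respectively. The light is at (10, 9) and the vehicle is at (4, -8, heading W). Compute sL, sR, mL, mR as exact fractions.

10/97 1/8 177/1552 -63/1552

left sensor world pos  = (2, -9); dL² = 388
right sensor world pos = (2, -7); dR² = 320
sL = 40/388 = 10/97
sR = 40/320 = 1/8
mL = 1/2·sL + 1/2·sR = 177/1552
mR = -1·sL + 1/2·sR = -63/1552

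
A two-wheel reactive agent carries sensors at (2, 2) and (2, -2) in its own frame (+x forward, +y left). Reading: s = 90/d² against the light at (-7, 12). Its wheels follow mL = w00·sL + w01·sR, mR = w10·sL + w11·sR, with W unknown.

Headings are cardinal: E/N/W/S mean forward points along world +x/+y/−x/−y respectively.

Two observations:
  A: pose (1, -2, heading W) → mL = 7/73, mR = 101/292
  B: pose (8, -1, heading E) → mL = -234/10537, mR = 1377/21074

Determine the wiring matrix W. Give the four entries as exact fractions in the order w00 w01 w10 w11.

obs A: pose=(1,-2,W) → sL=45/146, sR=1/2, mL=7/73, mR=101/292
obs B: pose=(8,-1,E) → sL=9/41, sR=45/257, mL=-234/10537, mR=1377/21074
sensor matrix S = [[45/146, 1/2], [9/41, 45/257]]; det S = -42912/769201
solve [mL_A; mL_B] = S·[w00; w01] and [mR_A; mR_B] = S·[w10; w11]:
  w00 = -1/2, w01 = 1/2, w10 = -1/2, w11 = 1

-1/2 1/2 -1/2 1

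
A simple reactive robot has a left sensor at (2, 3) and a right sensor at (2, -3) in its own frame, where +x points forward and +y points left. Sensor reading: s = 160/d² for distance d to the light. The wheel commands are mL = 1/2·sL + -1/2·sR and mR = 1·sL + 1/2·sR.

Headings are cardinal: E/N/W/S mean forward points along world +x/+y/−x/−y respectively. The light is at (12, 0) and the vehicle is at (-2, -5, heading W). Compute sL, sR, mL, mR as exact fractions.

left sensor world pos  = (-4, -8); dL² = 320
right sensor world pos = (-4, -2); dR² = 260
sL = 160/320 = 1/2
sR = 160/260 = 8/13
mL = 1/2·sL + -1/2·sR = -3/52
mR = 1·sL + 1/2·sR = 21/26

1/2 8/13 -3/52 21/26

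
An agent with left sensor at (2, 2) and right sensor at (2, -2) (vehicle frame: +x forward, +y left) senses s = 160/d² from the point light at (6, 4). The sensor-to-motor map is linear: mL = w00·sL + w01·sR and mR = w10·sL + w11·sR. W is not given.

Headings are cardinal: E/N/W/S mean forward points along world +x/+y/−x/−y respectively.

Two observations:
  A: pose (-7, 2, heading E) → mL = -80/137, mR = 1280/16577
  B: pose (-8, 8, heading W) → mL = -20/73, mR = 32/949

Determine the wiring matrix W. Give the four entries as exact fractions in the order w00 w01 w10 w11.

obs A: pose=(-7,2,E) → sL=160/121, sR=160/137, mL=-80/137, mR=1280/16577
obs B: pose=(-8,8,W) → sL=8/13, sR=40/73, mL=-20/73, mR=32/949
sensor matrix S = [[160/121, 160/137], [8/13, 40/73]]; det S = 92160/15731573
solve [mL_A; mL_B] = S·[w00; w01] and [mR_A; mR_B] = S·[w10; w11]:
  w00 = 0, w01 = -1/2, w10 = 1/2, w11 = -1/2

0 -1/2 1/2 -1/2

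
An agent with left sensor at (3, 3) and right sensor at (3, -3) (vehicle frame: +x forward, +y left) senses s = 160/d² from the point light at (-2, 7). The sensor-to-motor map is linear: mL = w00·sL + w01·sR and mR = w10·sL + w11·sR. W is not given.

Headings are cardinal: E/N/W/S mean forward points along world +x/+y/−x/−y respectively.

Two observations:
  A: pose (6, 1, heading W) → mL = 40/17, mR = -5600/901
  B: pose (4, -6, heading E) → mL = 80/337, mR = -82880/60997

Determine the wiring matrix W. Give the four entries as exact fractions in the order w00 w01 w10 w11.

obs A: pose=(6,1,W) → sL=80/53, sR=80/17, mL=40/17, mR=-5600/901
obs B: pose=(4,-6,E) → sL=160/181, sR=160/337, mL=80/337, mR=-82880/60997
sensor matrix S = [[80/53, 80/17], [160/181, 160/337]]; det S = -189235200/54958297
solve [mL_A; mL_B] = S·[w00; w01] and [mR_A; mR_B] = S·[w10; w11]:
  w00 = 0, w01 = 1/2, w10 = -1, w11 = -1

0 1/2 -1 -1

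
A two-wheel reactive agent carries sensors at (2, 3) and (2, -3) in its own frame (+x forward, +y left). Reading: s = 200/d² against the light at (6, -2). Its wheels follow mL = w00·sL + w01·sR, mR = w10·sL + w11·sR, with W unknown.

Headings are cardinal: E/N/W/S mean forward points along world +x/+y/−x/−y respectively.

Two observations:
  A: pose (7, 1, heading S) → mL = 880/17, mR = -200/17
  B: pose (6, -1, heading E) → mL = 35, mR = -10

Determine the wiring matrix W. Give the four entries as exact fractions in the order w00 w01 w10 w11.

obs A: pose=(7,1,S) → sL=200/17, sR=40, mL=880/17, mR=-200/17
obs B: pose=(6,-1,E) → sL=10, sR=25, mL=35, mR=-10
sensor matrix S = [[200/17, 40], [10, 25]]; det S = -1800/17
solve [mL_A; mL_B] = S·[w00; w01] and [mR_A; mR_B] = S·[w10; w11]:
  w00 = 1, w01 = 1, w10 = -1, w11 = 0

1 1 -1 0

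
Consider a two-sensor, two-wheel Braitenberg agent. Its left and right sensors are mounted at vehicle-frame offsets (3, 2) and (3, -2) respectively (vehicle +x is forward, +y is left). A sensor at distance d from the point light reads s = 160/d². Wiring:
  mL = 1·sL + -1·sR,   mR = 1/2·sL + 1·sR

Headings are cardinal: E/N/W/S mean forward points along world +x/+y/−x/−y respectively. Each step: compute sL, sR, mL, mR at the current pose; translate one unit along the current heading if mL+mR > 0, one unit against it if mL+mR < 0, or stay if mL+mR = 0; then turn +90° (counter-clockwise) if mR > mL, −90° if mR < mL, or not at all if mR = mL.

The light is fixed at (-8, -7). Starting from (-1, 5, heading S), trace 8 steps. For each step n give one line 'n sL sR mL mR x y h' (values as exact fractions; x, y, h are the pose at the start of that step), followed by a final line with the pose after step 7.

n=0: pose=(-1,5,S); sL=80/81, sR=80/53; mL=-2240/4293, mR=8600/4293; mL+mR=40/27 → advance +1; mR−mL=10840/4293 → turn +1·90°
n=1: pose=(-1,4,E); sL=160/269, sR=160/181; mL=-14080/48689, mR=57520/48689; mL+mR=240/269 → advance +1; mR−mL=71600/48689 → turn +1·90°
n=2: pose=(0,4,N); sL=20/29, sR=20/37; mL=160/1073, mR=950/1073; mL+mR=30/29 → advance +1; mR−mL=790/1073 → turn +1·90°
n=3: pose=(0,5,W); sL=32/25, sR=160/221; mL=3072/5525, mR=7536/5525; mL+mR=48/25 → advance +1; mR−mL=4464/5525 → turn +1·90°
n=4: pose=(-1,5,S); sL=80/81, sR=80/53; mL=-2240/4293, mR=8600/4293; mL+mR=40/27 → advance +1; mR−mL=10840/4293 → turn +1·90°
n=5: pose=(-1,4,E); sL=160/269, sR=160/181; mL=-14080/48689, mR=57520/48689; mL+mR=240/269 → advance +1; mR−mL=71600/48689 → turn +1·90°
n=6: pose=(0,4,N); sL=20/29, sR=20/37; mL=160/1073, mR=950/1073; mL+mR=30/29 → advance +1; mR−mL=790/1073 → turn +1·90°
n=7: pose=(0,5,W); sL=32/25, sR=160/221; mL=3072/5525, mR=7536/5525; mL+mR=48/25 → advance +1; mR−mL=4464/5525 → turn +1·90°

0 80/81 80/53 -2240/4293 8600/4293 -1 5 S
1 160/269 160/181 -14080/48689 57520/48689 -1 4 E
2 20/29 20/37 160/1073 950/1073 0 4 N
3 32/25 160/221 3072/5525 7536/5525 0 5 W
4 80/81 80/53 -2240/4293 8600/4293 -1 5 S
5 160/269 160/181 -14080/48689 57520/48689 -1 4 E
6 20/29 20/37 160/1073 950/1073 0 4 N
7 32/25 160/221 3072/5525 7536/5525 0 5 W
final -1 5 S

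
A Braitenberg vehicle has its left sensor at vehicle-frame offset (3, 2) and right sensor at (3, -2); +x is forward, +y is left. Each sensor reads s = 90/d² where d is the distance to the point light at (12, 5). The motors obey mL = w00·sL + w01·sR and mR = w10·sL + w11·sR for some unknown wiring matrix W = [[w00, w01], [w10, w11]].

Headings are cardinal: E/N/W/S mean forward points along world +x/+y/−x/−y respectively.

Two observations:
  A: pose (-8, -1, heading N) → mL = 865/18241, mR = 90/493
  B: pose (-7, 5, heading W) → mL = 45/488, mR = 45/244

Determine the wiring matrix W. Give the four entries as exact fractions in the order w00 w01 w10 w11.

1 -1/2 1 0

obs A: pose=(-8,-1,N) → sL=90/493, sR=10/37, mL=865/18241, mR=90/493
obs B: pose=(-7,5,W) → sL=45/244, sR=45/244, mL=45/488, mR=45/244
sensor matrix S = [[90/493, 10/37], [45/244, 45/244]]; det S = -18000/1112701
solve [mL_A; mL_B] = S·[w00; w01] and [mR_A; mR_B] = S·[w10; w11]:
  w00 = 1, w01 = -1/2, w10 = 1, w11 = 0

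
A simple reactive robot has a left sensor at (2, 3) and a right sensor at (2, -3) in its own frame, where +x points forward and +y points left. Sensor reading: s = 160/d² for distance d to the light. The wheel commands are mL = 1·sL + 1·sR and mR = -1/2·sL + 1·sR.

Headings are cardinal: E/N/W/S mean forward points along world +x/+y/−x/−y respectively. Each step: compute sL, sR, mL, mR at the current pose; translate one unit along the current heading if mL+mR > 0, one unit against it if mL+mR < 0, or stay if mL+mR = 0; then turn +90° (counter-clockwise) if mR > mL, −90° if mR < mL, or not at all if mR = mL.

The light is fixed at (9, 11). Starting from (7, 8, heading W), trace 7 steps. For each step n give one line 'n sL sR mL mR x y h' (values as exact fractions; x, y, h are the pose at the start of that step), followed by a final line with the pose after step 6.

n=0: pose=(7,8,W); sL=40/13, sR=10; mL=170/13, mR=110/13; mL+mR=280/13 → advance +1; mR−mL=-60/13 → turn -1·90°
n=1: pose=(6,8,N); sL=160/37, sR=160; mL=6080/37, mR=5840/37; mL+mR=11920/37 → advance +1; mR−mL=-240/37 → turn -1·90°
n=2: pose=(6,9,E); sL=80, sR=80/13; mL=1120/13, mR=-440/13; mL+mR=680/13 → advance +1; mR−mL=-120 → turn -1·90°
n=3: pose=(7,9,S); sL=160/17, sR=160/41; mL=9280/697, mR=-560/697; mL+mR=8720/697 → advance +1; mR−mL=-240/17 → turn -1·90°
n=4: pose=(7,8,W); sL=40/13, sR=10; mL=170/13, mR=110/13; mL+mR=280/13 → advance +1; mR−mL=-60/13 → turn -1·90°
n=5: pose=(6,8,N); sL=160/37, sR=160; mL=6080/37, mR=5840/37; mL+mR=11920/37 → advance +1; mR−mL=-240/37 → turn -1·90°
n=6: pose=(6,9,E); sL=80, sR=80/13; mL=1120/13, mR=-440/13; mL+mR=680/13 → advance +1; mR−mL=-120 → turn -1·90°

0 40/13 10 170/13 110/13 7 8 W
1 160/37 160 6080/37 5840/37 6 8 N
2 80 80/13 1120/13 -440/13 6 9 E
3 160/17 160/41 9280/697 -560/697 7 9 S
4 40/13 10 170/13 110/13 7 8 W
5 160/37 160 6080/37 5840/37 6 8 N
6 80 80/13 1120/13 -440/13 6 9 E
final 7 9 S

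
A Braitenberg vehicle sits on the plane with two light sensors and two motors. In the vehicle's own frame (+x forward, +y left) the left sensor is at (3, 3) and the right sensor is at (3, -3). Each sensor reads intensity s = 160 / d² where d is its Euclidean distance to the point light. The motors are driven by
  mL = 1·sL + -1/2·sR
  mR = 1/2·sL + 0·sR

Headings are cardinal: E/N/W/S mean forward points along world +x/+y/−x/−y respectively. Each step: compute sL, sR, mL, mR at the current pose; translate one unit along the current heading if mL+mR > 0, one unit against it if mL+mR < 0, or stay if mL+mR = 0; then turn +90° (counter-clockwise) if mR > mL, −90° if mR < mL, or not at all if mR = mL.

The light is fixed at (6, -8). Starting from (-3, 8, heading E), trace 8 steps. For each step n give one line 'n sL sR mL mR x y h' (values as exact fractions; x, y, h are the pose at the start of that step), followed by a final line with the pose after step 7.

0 160/397 32/41 208/16277 80/397 -3 8 E
1 80/241 80/193 5800/46513 40/241 -2 8 N
2 160/317 160/521 58000/165157 80/317 -2 9 W
3 5/17 40/109 205/1853 5/34 -3 9 N
4 160/369 32/117 1424/4797 80/369 -3 10 W
5 16/61 16/49 296/2989 8/61 -4 10 N
6 32/85 160/653 14096/55505 16/85 -4 11 W
7 4/17 40/137 208/2329 2/17 -5 11 N
final -5 12 W

n=0: pose=(-3,8,E); sL=160/397, sR=32/41; mL=208/16277, mR=80/397; mL+mR=3488/16277 → advance +1; mR−mL=3072/16277 → turn +1·90°
n=1: pose=(-2,8,N); sL=80/241, sR=80/193; mL=5800/46513, mR=40/241; mL+mR=13520/46513 → advance +1; mR−mL=1920/46513 → turn +1·90°
n=2: pose=(-2,9,W); sL=160/317, sR=160/521; mL=58000/165157, mR=80/317; mL+mR=99680/165157 → advance +1; mR−mL=-16320/165157 → turn -1·90°
n=3: pose=(-3,9,N); sL=5/17, sR=40/109; mL=205/1853, mR=5/34; mL+mR=955/3706 → advance +1; mR−mL=135/3706 → turn +1·90°
n=4: pose=(-3,10,W); sL=160/369, sR=32/117; mL=1424/4797, mR=80/369; mL+mR=2464/4797 → advance +1; mR−mL=-128/1599 → turn -1·90°
n=5: pose=(-4,10,N); sL=16/61, sR=16/49; mL=296/2989, mR=8/61; mL+mR=688/2989 → advance +1; mR−mL=96/2989 → turn +1·90°
n=6: pose=(-4,11,W); sL=32/85, sR=160/653; mL=14096/55505, mR=16/85; mL+mR=24544/55505 → advance +1; mR−mL=-3648/55505 → turn -1·90°
n=7: pose=(-5,11,N); sL=4/17, sR=40/137; mL=208/2329, mR=2/17; mL+mR=482/2329 → advance +1; mR−mL=66/2329 → turn +1·90°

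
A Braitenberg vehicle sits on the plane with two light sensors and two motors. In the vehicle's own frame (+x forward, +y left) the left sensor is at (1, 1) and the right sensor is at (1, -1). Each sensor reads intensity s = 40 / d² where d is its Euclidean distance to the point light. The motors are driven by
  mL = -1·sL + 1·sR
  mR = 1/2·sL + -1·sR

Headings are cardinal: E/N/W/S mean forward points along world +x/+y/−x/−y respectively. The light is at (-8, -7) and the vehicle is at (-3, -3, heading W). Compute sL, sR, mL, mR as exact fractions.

8/5 40/41 -128/205 -36/205

left sensor world pos  = (-4, -4); dL² = 25
right sensor world pos = (-4, -2); dR² = 41
sL = 40/25 = 8/5
sR = 40/41 = 40/41
mL = -1·sL + 1·sR = -128/205
mR = 1/2·sL + -1·sR = -36/205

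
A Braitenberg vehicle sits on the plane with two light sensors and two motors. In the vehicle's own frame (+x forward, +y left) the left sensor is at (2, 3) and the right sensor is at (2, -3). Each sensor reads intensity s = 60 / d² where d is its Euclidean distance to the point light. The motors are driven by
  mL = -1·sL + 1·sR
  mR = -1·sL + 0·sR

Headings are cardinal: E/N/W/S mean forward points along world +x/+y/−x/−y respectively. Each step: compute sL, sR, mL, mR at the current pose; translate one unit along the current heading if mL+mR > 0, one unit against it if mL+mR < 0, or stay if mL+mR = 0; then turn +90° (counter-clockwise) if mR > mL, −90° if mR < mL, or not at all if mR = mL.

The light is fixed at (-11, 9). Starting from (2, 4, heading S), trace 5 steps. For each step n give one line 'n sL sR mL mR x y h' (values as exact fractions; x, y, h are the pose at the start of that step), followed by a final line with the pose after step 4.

n=0: pose=(2,4,S); sL=12/61, sR=60/149; mL=1872/9089, mR=-12/61; mL+mR=84/9089 → advance +1; mR−mL=-60/149 → turn -1·90°
n=1: pose=(2,3,W); sL=30/101, sR=6/13; mL=216/1313, mR=-30/101; mL+mR=-174/1313 → advance -1; mR−mL=-6/13 → turn -1·90°
n=2: pose=(3,3,N); sL=60/137, sR=12/61; mL=-2016/8357, mR=-60/137; mL+mR=-5676/8357 → advance -1; mR−mL=-12/61 → turn -1·90°
n=3: pose=(3,2,E); sL=15/68, sR=15/89; mL=-315/6052, mR=-15/68; mL+mR=-825/3026 → advance -1; mR−mL=-15/89 → turn -1·90°
n=4: pose=(2,2,S); sL=60/337, sR=60/181; mL=9360/60997, mR=-60/337; mL+mR=-1500/60997 → advance -1; mR−mL=-60/181 → turn -1·90°

0 12/61 60/149 1872/9089 -12/61 2 4 S
1 30/101 6/13 216/1313 -30/101 2 3 W
2 60/137 12/61 -2016/8357 -60/137 3 3 N
3 15/68 15/89 -315/6052 -15/68 3 2 E
4 60/337 60/181 9360/60997 -60/337 2 2 S
final 2 3 W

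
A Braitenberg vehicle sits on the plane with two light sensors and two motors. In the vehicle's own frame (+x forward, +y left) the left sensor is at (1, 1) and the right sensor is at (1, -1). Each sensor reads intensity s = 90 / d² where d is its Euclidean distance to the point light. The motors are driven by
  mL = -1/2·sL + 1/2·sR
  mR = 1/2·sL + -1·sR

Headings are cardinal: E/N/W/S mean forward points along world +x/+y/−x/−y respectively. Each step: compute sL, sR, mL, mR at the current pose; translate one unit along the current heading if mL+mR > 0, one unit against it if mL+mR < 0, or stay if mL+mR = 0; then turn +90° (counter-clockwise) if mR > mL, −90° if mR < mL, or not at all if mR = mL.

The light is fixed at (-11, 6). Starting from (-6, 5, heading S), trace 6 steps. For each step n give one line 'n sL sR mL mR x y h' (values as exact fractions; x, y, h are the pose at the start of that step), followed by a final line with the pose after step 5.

0 9/4 9/2 9/8 -27/8 -6 5 S
1 90/17 90/17 0 -45/17 -6 6 W
2 45/13 9/5 -54/65 -9/130 -5 6 N
3 90/29 18/5 36/145 -297/145 -5 5 W
4 5/2 45/32 -35/64 -5/32 -4 5 N
5 2 90/37 8/37 -53/37 -4 4 W
final -3 4 N

n=0: pose=(-6,5,S); sL=9/4, sR=9/2; mL=9/8, mR=-27/8; mL+mR=-9/4 → advance -1; mR−mL=-9/2 → turn -1·90°
n=1: pose=(-6,6,W); sL=90/17, sR=90/17; mL=0, mR=-45/17; mL+mR=-45/17 → advance -1; mR−mL=-45/17 → turn -1·90°
n=2: pose=(-5,6,N); sL=45/13, sR=9/5; mL=-54/65, mR=-9/130; mL+mR=-9/10 → advance -1; mR−mL=99/130 → turn +1·90°
n=3: pose=(-5,5,W); sL=90/29, sR=18/5; mL=36/145, mR=-297/145; mL+mR=-9/5 → advance -1; mR−mL=-333/145 → turn -1·90°
n=4: pose=(-4,5,N); sL=5/2, sR=45/32; mL=-35/64, mR=-5/32; mL+mR=-45/64 → advance -1; mR−mL=25/64 → turn +1·90°
n=5: pose=(-4,4,W); sL=2, sR=90/37; mL=8/37, mR=-53/37; mL+mR=-45/37 → advance -1; mR−mL=-61/37 → turn -1·90°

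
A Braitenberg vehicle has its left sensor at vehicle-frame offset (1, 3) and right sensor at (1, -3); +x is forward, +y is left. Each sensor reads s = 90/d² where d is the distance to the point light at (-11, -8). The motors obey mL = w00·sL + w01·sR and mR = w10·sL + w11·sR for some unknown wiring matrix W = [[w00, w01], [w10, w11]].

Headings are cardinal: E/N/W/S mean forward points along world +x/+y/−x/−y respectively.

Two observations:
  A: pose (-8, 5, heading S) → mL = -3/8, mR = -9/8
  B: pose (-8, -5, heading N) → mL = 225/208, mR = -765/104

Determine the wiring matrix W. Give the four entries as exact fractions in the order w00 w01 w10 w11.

obs A: pose=(-8,5,S) → sL=1/2, sR=5/8, mL=-3/8, mR=-9/8
obs B: pose=(-8,-5,N) → sL=45/8, sR=45/26, mL=225/208, mR=-765/104
sensor matrix S = [[1/2, 5/8], [45/8, 45/26]]; det S = -2205/832
solve [mL_A; mL_B] = S·[w00; w01] and [mR_A; mR_B] = S·[w10; w11]:
  w00 = 1/2, w01 = -1, w10 = -1, w11 = -1

1/2 -1 -1 -1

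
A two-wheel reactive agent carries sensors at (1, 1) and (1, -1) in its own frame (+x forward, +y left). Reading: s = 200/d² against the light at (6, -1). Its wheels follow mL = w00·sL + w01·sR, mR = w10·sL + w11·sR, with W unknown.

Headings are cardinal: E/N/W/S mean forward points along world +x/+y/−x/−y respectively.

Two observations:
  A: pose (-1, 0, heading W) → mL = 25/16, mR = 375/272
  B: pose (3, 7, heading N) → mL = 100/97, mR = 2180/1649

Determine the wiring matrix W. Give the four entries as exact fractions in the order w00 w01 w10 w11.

1/2 0 -1/2 1

obs A: pose=(-1,0,W) → sL=25/8, sR=50/17, mL=25/16, mR=375/272
obs B: pose=(3,7,N) → sL=200/97, sR=40/17, mL=100/97, mR=2180/1649
sensor matrix S = [[25/8, 50/17], [200/97, 40/17]]; det S = 125/97
solve [mL_A; mL_B] = S·[w00; w01] and [mR_A; mR_B] = S·[w10; w11]:
  w00 = 1/2, w01 = 0, w10 = -1/2, w11 = 1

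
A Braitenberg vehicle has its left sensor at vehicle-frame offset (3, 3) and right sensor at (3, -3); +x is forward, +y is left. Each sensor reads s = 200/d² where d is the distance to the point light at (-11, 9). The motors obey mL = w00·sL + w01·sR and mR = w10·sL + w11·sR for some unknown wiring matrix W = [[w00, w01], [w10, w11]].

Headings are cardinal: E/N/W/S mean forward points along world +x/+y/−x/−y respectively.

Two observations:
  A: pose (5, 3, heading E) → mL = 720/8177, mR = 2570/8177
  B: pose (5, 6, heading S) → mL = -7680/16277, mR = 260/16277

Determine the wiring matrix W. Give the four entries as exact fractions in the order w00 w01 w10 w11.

1 -1 1 -1/2

obs A: pose=(5,3,E) → sL=20/37, sR=100/221, mL=720/8177, mR=2570/8177
obs B: pose=(5,6,S) → sL=200/397, sR=40/41, mL=-7680/16277, mR=260/16277
sensor matrix S = [[20/37, 100/221], [200/397, 40/41]]; det S = 39849600/133097029
solve [mL_A; mL_B] = S·[w00; w01] and [mR_A; mR_B] = S·[w10; w11]:
  w00 = 1, w01 = -1, w10 = 1, w11 = -1/2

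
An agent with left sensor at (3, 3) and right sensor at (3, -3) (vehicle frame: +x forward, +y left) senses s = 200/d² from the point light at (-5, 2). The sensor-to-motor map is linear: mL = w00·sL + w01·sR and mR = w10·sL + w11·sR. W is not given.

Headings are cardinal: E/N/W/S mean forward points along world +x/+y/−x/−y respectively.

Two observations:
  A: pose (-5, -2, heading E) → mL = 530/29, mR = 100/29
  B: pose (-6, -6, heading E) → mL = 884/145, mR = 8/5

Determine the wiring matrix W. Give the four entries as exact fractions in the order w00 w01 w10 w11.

obs A: pose=(-5,-2,E) → sL=20, sR=100/29, mL=530/29, mR=100/29
obs B: pose=(-6,-6,E) → sL=200/29, sR=8/5, mL=884/145, mR=8/5
sensor matrix S = [[20, 100/29], [200/29, 8/5]]; det S = 6912/841
solve [mL_A; mL_B] = S·[w00; w01] and [mR_A; mR_B] = S·[w10; w11]:
  w00 = 1, w01 = -1/2, w10 = 0, w11 = 1

1 -1/2 0 1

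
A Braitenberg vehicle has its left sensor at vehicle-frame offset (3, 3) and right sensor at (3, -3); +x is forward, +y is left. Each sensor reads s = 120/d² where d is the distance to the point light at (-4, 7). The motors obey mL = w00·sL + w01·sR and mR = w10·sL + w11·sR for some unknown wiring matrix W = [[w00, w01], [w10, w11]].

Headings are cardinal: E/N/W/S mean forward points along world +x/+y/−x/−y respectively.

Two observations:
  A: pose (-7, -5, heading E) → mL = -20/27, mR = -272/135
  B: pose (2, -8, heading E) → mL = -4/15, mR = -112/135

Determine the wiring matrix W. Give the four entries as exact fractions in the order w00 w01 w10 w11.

obs A: pose=(-7,-5,E) → sL=40/27, sR=8/15, mL=-20/27, mR=-272/135
obs B: pose=(2,-8,E) → sL=8/15, sR=8/27, mL=-4/15, mR=-112/135
sensor matrix S = [[40/27, 8/15], [8/15, 8/27]]; det S = 2816/18225
solve [mL_A; mL_B] = S·[w00; w01] and [mR_A; mR_B] = S·[w10; w11]:
  w00 = -1/2, w01 = 0, w10 = -1, w11 = -1

-1/2 0 -1 -1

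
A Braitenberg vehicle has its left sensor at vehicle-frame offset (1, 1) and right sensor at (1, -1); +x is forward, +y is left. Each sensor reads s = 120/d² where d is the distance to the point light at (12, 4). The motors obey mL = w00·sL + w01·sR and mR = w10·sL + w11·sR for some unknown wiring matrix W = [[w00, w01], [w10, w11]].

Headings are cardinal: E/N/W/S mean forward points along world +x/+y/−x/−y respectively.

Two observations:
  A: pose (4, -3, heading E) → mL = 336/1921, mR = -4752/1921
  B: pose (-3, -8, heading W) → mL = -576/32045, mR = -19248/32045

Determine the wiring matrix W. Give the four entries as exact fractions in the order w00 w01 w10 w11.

obs A: pose=(4,-3,E) → sL=24/17, sR=120/113, mL=336/1921, mR=-4752/1921
obs B: pose=(-3,-8,W) → sL=24/85, sR=120/377, mL=-576/32045, mR=-19248/32045
sensor matrix S = [[24/17, 120/113], [24/85, 120/377]]; det S = 108288/724217
solve [mL_A; mL_B] = S·[w00; w01] and [mR_A; mR_B] = S·[w10; w11]:
  w00 = 1/2, w01 = -1/2, w10 = -1, w11 = -1

1/2 -1/2 -1 -1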